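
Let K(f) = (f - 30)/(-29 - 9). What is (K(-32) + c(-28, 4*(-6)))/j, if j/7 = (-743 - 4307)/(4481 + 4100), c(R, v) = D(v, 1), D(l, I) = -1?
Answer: -51486/335825 ≈ -0.15331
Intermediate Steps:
c(R, v) = -1
K(f) = 15/19 - f/38 (K(f) = (-30 + f)/(-38) = (-30 + f)*(-1/38) = 15/19 - f/38)
j = -35350/8581 (j = 7*((-743 - 4307)/(4481 + 4100)) = 7*(-5050/8581) = -35350/8581 ≈ -4.1196)
(K(-32) + c(-28, 4*(-6)))/j = ((15/19 - 1/38*(-32)) - 1)/(-35350/8581) = ((15/19 + 16/19) - 1)*(-8581/35350) = (31/19 - 1)*(-8581/35350) = (12/19)*(-8581/35350) = -51486/335825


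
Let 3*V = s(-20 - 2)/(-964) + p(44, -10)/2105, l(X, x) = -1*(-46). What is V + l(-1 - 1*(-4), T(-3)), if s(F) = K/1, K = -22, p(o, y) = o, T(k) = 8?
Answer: 140060543/3043830 ≈ 46.015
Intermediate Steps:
l(X, x) = 46
s(F) = -22 (s(F) = -22/1 = -22*1 = -22)
V = 44363/3043830 (V = (-22/(-964) + 44/2105)/3 = (-22*(-1/964) + 44*(1/2105))/3 = (11/482 + 44/2105)/3 = (1/3)*(44363/1014610) = 44363/3043830 ≈ 0.014575)
V + l(-1 - 1*(-4), T(-3)) = 44363/3043830 + 46 = 140060543/3043830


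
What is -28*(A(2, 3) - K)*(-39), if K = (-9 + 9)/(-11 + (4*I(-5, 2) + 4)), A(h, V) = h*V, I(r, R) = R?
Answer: 6552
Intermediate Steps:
A(h, V) = V*h
K = 0 (K = (-9 + 9)/(-11 + (4*2 + 4)) = 0/(-11 + (8 + 4)) = 0/(-11 + 12) = 0/1 = 0*1 = 0)
-28*(A(2, 3) - K)*(-39) = -28*(3*2 - 1*0)*(-39) = -28*(6 + 0)*(-39) = -28*6*(-39) = -168*(-39) = 6552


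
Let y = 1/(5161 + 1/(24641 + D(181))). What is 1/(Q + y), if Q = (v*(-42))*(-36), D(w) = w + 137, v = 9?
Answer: 128813400/1752892772159 ≈ 7.3486e-5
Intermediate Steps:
D(w) = 137 + w
Q = 13608 (Q = (9*(-42))*(-36) = -378*(-36) = 13608)
y = 24959/128813400 (y = 1/(5161 + 1/(24641 + (137 + 181))) = 1/(5161 + 1/(24641 + 318)) = 1/(5161 + 1/24959) = 1/(128813400/24959) = 24959/128813400 ≈ 0.00019376)
1/(Q + y) = 1/(13608 + 24959/128813400) = 1/(1752892772159/128813400) = 128813400/1752892772159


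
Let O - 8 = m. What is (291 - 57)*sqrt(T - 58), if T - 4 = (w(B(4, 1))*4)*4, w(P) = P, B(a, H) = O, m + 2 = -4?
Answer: 234*I*sqrt(22) ≈ 1097.6*I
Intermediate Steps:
m = -6 (m = -2 - 4 = -6)
O = 2 (O = 8 - 6 = 2)
B(a, H) = 2
T = 36 (T = 4 + (2*4)*4 = 4 + 8*4 = 4 + 32 = 36)
(291 - 57)*sqrt(T - 58) = (291 - 57)*sqrt(36 - 58) = 234*sqrt(-22) = 234*(I*sqrt(22)) = 234*I*sqrt(22)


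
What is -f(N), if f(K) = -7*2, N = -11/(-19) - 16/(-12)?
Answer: 14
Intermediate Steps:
N = 109/57 (N = -11*(-1/19) - 16*(-1/12) = 11/19 + 4/3 = 109/57 ≈ 1.9123)
f(K) = -14
-f(N) = -1*(-14) = 14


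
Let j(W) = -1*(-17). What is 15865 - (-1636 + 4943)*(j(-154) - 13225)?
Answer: 43694721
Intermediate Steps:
j(W) = 17
15865 - (-1636 + 4943)*(j(-154) - 13225) = 15865 - (-1636 + 4943)*(17 - 13225) = 15865 - 3307*(-13208) = 15865 - 1*(-43678856) = 15865 + 43678856 = 43694721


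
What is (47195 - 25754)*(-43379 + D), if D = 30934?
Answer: -266833245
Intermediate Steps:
(47195 - 25754)*(-43379 + D) = (47195 - 25754)*(-43379 + 30934) = 21441*(-12445) = -266833245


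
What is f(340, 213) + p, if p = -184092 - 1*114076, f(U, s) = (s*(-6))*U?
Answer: -732688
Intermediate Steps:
f(U, s) = -6*U*s (f(U, s) = (-6*s)*U = -6*U*s)
p = -298168 (p = -184092 - 114076 = -298168)
f(340, 213) + p = -6*340*213 - 298168 = -434520 - 298168 = -732688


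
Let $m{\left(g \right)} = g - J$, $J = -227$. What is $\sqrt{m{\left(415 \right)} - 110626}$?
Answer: $4 i \sqrt{6874} \approx 331.64 i$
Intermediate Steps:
$m{\left(g \right)} = 227 + g$ ($m{\left(g \right)} = g - -227 = g + 227 = 227 + g$)
$\sqrt{m{\left(415 \right)} - 110626} = \sqrt{\left(227 + 415\right) - 110626} = \sqrt{642 - 110626} = \sqrt{-109984} = 4 i \sqrt{6874}$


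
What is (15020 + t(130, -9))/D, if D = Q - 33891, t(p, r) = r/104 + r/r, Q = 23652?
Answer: -520725/354952 ≈ -1.4670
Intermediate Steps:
t(p, r) = 1 + r/104 (t(p, r) = r*(1/104) + 1 = r/104 + 1 = 1 + r/104)
D = -10239 (D = 23652 - 33891 = -10239)
(15020 + t(130, -9))/D = (15020 + (1 + (1/104)*(-9)))/(-10239) = (15020 + (1 - 9/104))*(-1/10239) = (15020 + 95/104)*(-1/10239) = (1562175/104)*(-1/10239) = -520725/354952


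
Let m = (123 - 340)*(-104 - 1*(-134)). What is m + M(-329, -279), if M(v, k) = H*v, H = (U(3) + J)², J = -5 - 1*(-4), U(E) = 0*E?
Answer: -6839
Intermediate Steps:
m = -6510 (m = -217*(-104 + 134) = -217*30 = -6510)
U(E) = 0
J = -1 (J = -5 + 4 = -1)
H = 1 (H = (0 - 1)² = (-1)² = 1)
M(v, k) = v (M(v, k) = 1*v = v)
m + M(-329, -279) = -6510 - 329 = -6839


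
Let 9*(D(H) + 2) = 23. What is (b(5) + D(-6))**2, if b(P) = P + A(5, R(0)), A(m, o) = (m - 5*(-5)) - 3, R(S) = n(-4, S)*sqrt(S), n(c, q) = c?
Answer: 85849/81 ≈ 1059.9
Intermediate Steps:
D(H) = 5/9 (D(H) = -2 + (1/9)*23 = -2 + 23/9 = 5/9)
R(S) = -4*sqrt(S)
A(m, o) = 22 + m (A(m, o) = (m + 25) - 3 = (25 + m) - 3 = 22 + m)
b(P) = 27 + P (b(P) = P + (22 + 5) = P + 27 = 27 + P)
(b(5) + D(-6))**2 = ((27 + 5) + 5/9)**2 = (32 + 5/9)**2 = (293/9)**2 = 85849/81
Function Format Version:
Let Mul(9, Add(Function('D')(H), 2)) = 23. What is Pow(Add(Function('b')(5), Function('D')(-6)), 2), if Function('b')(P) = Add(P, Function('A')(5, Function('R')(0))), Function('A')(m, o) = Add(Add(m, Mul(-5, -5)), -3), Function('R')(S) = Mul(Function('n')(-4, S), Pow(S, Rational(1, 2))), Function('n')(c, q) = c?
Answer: Rational(85849, 81) ≈ 1059.9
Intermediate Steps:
Function('D')(H) = Rational(5, 9) (Function('D')(H) = Add(-2, Mul(Rational(1, 9), 23)) = Add(-2, Rational(23, 9)) = Rational(5, 9))
Function('R')(S) = Mul(-4, Pow(S, Rational(1, 2)))
Function('A')(m, o) = Add(22, m) (Function('A')(m, o) = Add(Add(m, 25), -3) = Add(Add(25, m), -3) = Add(22, m))
Function('b')(P) = Add(27, P) (Function('b')(P) = Add(P, Add(22, 5)) = Add(P, 27) = Add(27, P))
Pow(Add(Function('b')(5), Function('D')(-6)), 2) = Pow(Add(Add(27, 5), Rational(5, 9)), 2) = Pow(Add(32, Rational(5, 9)), 2) = Pow(Rational(293, 9), 2) = Rational(85849, 81)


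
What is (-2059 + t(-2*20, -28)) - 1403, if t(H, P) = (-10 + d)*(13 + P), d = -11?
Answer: -3147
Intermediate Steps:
t(H, P) = -273 - 21*P (t(H, P) = (-10 - 11)*(13 + P) = -21*(13 + P) = -273 - 21*P)
(-2059 + t(-2*20, -28)) - 1403 = (-2059 + (-273 - 21*(-28))) - 1403 = (-2059 + (-273 + 588)) - 1403 = (-2059 + 315) - 1403 = -1744 - 1403 = -3147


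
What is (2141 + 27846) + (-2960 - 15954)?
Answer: 11073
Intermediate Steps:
(2141 + 27846) + (-2960 - 15954) = 29987 - 18914 = 11073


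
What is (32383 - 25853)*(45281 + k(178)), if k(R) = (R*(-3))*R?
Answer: -325004630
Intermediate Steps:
k(R) = -3*R² (k(R) = (-3*R)*R = -3*R²)
(32383 - 25853)*(45281 + k(178)) = (32383 - 25853)*(45281 - 3*178²) = 6530*(45281 - 3*31684) = 6530*(45281 - 95052) = 6530*(-49771) = -325004630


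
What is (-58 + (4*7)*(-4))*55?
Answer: -9350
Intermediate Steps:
(-58 + (4*7)*(-4))*55 = (-58 + 28*(-4))*55 = (-58 - 112)*55 = -170*55 = -9350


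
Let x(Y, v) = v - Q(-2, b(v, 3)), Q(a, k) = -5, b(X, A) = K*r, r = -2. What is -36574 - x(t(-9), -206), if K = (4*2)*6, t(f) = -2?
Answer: -36373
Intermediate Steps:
K = 48 (K = 8*6 = 48)
b(X, A) = -96 (b(X, A) = 48*(-2) = -96)
x(Y, v) = 5 + v (x(Y, v) = v - 1*(-5) = v + 5 = 5 + v)
-36574 - x(t(-9), -206) = -36574 - (5 - 206) = -36574 - 1*(-201) = -36574 + 201 = -36373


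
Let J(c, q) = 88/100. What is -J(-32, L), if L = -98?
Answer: -22/25 ≈ -0.88000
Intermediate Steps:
J(c, q) = 22/25 (J(c, q) = 88*(1/100) = 22/25)
-J(-32, L) = -1*22/25 = -22/25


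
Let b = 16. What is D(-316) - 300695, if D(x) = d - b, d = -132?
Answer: -300843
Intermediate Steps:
D(x) = -148 (D(x) = -132 - 1*16 = -132 - 16 = -148)
D(-316) - 300695 = -148 - 300695 = -300843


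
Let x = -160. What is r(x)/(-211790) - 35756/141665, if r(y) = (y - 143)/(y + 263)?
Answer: -31198067569/123613309042 ≈ -0.25238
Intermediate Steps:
r(y) = (-143 + y)/(263 + y)
r(x)/(-211790) - 35756/141665 = ((-143 - 160)/(263 - 160))/(-211790) - 35756/141665 = (-303/103)*(-1/211790) - 35756*1/141665 = ((1/103)*(-303))*(-1/211790) - 35756/141665 = -303/103*(-1/211790) - 35756/141665 = 303/21814370 - 35756/141665 = -31198067569/123613309042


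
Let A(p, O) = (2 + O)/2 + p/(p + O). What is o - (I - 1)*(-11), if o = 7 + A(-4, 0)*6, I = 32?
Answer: 360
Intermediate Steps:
A(p, O) = 1 + O/2 + p/(O + p) (A(p, O) = (2 + O)*(1/2) + p/(O + p) = (1 + O/2) + p/(O + p) = 1 + O/2 + p/(O + p))
o = 19 (o = 7 + ((0 + (1/2)*0**2 + 2*(-4) + (1/2)*0*(-4))/(0 - 4))*6 = 7 + ((0 + (1/2)*0 - 8 + 0)/(-4))*6 = 7 - (0 + 0 - 8 + 0)/4*6 = 7 - 1/4*(-8)*6 = 7 + 2*6 = 7 + 12 = 19)
o - (I - 1)*(-11) = 19 - (32 - 1)*(-11) = 19 - 31*(-11) = 19 - 1*(-341) = 19 + 341 = 360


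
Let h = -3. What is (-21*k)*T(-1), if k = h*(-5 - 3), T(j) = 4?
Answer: -2016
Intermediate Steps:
k = 24 (k = -3*(-5 - 3) = -3*(-8) = 24)
(-21*k)*T(-1) = -21*24*4 = -504*4 = -2016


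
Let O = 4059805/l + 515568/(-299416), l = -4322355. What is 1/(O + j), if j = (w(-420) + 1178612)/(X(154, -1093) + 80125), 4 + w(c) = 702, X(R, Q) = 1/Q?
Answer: 472250465957568168/5694022126578564733 ≈ 0.082938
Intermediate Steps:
w(c) = 698 (w(c) = -4 + 702 = 698)
j = 644492915/43788312 (j = (698 + 1178612)/(1/(-1093) + 80125) = 1179310/(-1/1093 + 80125) = 1179310/(87576624/1093) = 1179310*(1093/87576624) = 644492915/43788312 ≈ 14.718)
O = -86100962413/32354556117 (O = 4059805/(-4322355) + 515568/(-299416) = 4059805*(-1/4322355) + 515568*(-1/299416) = -811961/864471 - 64446/37427 = -86100962413/32354556117 ≈ -2.6612)
1/(O + j) = 1/(-86100962413/32354556117 + 644492915/43788312) = 1/(5694022126578564733/472250465957568168) = 472250465957568168/5694022126578564733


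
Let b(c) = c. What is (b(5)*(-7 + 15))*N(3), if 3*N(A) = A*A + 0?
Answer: 120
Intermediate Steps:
N(A) = A²/3 (N(A) = (A*A + 0)/3 = (A² + 0)/3 = A²/3)
(b(5)*(-7 + 15))*N(3) = (5*(-7 + 15))*((⅓)*3²) = (5*8)*((⅓)*9) = 40*3 = 120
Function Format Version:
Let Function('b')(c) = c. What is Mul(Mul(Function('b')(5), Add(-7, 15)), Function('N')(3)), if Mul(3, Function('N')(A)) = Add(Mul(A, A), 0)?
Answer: 120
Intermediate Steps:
Function('N')(A) = Mul(Rational(1, 3), Pow(A, 2)) (Function('N')(A) = Mul(Rational(1, 3), Add(Mul(A, A), 0)) = Mul(Rational(1, 3), Add(Pow(A, 2), 0)) = Mul(Rational(1, 3), Pow(A, 2)))
Mul(Mul(Function('b')(5), Add(-7, 15)), Function('N')(3)) = Mul(Mul(5, Add(-7, 15)), Mul(Rational(1, 3), Pow(3, 2))) = Mul(Mul(5, 8), Mul(Rational(1, 3), 9)) = Mul(40, 3) = 120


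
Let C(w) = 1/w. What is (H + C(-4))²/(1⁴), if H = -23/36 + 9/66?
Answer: 22201/39204 ≈ 0.56629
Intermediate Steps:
H = -199/396 (H = -23*1/36 + 9*(1/66) = -23/36 + 3/22 = -199/396 ≈ -0.50253)
(H + C(-4))²/(1⁴) = (-199/396 + 1/(-4))²/(1⁴) = (-199/396 - ¼)²/1 = (-149/198)²*1 = (22201/39204)*1 = 22201/39204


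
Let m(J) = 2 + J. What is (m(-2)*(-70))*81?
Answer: 0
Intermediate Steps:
(m(-2)*(-70))*81 = ((2 - 2)*(-70))*81 = (0*(-70))*81 = 0*81 = 0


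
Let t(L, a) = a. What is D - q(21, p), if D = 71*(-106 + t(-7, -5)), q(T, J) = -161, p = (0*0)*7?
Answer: -7720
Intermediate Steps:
p = 0 (p = 0*7 = 0)
D = -7881 (D = 71*(-106 - 5) = 71*(-111) = -7881)
D - q(21, p) = -7881 - 1*(-161) = -7881 + 161 = -7720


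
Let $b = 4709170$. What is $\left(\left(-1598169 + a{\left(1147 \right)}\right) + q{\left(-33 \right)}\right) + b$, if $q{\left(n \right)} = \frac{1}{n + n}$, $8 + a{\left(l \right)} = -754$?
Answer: $\frac{205275773}{66} \approx 3.1102 \cdot 10^{6}$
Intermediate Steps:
$a{\left(l \right)} = -762$ ($a{\left(l \right)} = -8 - 754 = -762$)
$q{\left(n \right)} = \frac{1}{2 n}$
$\left(\left(-1598169 + a{\left(1147 \right)}\right) + q{\left(-33 \right)}\right) + b = \left(\left(-1598169 - 762\right) + \frac{1}{2 \left(-33\right)}\right) + 4709170 = \left(-1598931 + \frac{1}{2} \left(- \frac{1}{33}\right)\right) + 4709170 = \left(-1598931 - \frac{1}{66}\right) + 4709170 = - \frac{105529447}{66} + 4709170 = \frac{205275773}{66}$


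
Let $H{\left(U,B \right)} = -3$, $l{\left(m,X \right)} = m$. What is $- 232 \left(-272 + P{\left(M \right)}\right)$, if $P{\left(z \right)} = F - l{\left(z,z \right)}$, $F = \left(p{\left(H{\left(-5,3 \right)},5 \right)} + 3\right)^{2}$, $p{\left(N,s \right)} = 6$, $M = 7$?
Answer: $45936$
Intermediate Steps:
$F = 81$ ($F = \left(6 + 3\right)^{2} = 9^{2} = 81$)
$P{\left(z \right)} = 81 - z$
$- 232 \left(-272 + P{\left(M \right)}\right) = - 232 \left(-272 + \left(81 - 7\right)\right) = - 232 \left(-272 + 74\right) = \left(-232\right) \left(-198\right) = 45936$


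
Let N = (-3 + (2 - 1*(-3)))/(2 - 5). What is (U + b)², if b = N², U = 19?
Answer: 30625/81 ≈ 378.09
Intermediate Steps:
N = -⅔ (N = (-3 + (2 + 3))/(-3) = (-3 + 5)*(-⅓) = 2*(-⅓) = -⅔ ≈ -0.66667)
b = 4/9 (b = (-⅔)² = 4/9 ≈ 0.44444)
(U + b)² = (19 + 4/9)² = (175/9)² = 30625/81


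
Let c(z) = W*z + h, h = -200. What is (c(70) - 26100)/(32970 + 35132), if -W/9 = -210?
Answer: 53000/34051 ≈ 1.5565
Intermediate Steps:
W = 1890 (W = -9*(-210) = 1890)
c(z) = -200 + 1890*z (c(z) = 1890*z - 200 = -200 + 1890*z)
(c(70) - 26100)/(32970 + 35132) = ((-200 + 1890*70) - 26100)/(32970 + 35132) = ((-200 + 132300) - 26100)/68102 = (132100 - 26100)*(1/68102) = 106000*(1/68102) = 53000/34051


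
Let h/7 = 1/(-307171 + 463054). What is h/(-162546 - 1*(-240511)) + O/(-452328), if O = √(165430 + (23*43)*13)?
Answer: 1/1736202585 - √178287/452328 ≈ -0.00093348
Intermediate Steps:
h = 1/22269 (h = 7/(-307171 + 463054) = 7/155883 = 7*(1/155883) = 1/22269 ≈ 4.4905e-5)
O = √178287 (O = √(165430 + 989*13) = √(165430 + 12857) = √178287 ≈ 422.24)
h/(-162546 - 1*(-240511)) + O/(-452328) = 1/(22269*(-162546 - 1*(-240511))) + √178287/(-452328) = 1/(22269*(-162546 + 240511)) + √178287*(-1/452328) = (1/22269)/77965 - √178287/452328 = (1/22269)*(1/77965) - √178287/452328 = 1/1736202585 - √178287/452328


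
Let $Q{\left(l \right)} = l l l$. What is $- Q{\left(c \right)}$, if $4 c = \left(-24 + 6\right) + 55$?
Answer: $- \frac{50653}{64} \approx -791.45$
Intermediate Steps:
$c = \frac{37}{4}$ ($c = \frac{\left(-24 + 6\right) + 55}{4} = \frac{-18 + 55}{4} = \frac{1}{4} \cdot 37 = \frac{37}{4} \approx 9.25$)
$Q{\left(l \right)} = l^{3}$ ($Q{\left(l \right)} = l^{2} l = l^{3}$)
$- Q{\left(c \right)} = - \left(\frac{37}{4}\right)^{3} = \left(-1\right) \frac{50653}{64} = - \frac{50653}{64}$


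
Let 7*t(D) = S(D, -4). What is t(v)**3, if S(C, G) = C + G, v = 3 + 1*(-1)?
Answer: -8/343 ≈ -0.023324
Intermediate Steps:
v = 2 (v = 3 - 1 = 2)
t(D) = -4/7 + D/7 (t(D) = (D - 4)/7 = (-4 + D)/7 = -4/7 + D/7)
t(v)**3 = (-4/7 + (1/7)*2)**3 = (-4/7 + 2/7)**3 = (-2/7)**3 = -8/343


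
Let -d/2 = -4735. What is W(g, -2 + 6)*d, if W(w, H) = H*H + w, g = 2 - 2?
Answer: 151520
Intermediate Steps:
d = 9470 (d = -2*(-4735) = 9470)
g = 0
W(w, H) = w + H**2 (W(w, H) = H**2 + w = w + H**2)
W(g, -2 + 6)*d = (0 + (-2 + 6)**2)*9470 = (0 + 4**2)*9470 = (0 + 16)*9470 = 16*9470 = 151520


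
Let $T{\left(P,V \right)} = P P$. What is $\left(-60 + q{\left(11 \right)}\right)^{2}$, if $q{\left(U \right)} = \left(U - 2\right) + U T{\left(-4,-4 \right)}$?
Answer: $15625$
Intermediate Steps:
$T{\left(P,V \right)} = P^{2}$
$q{\left(U \right)} = -2 + 17 U$ ($q{\left(U \right)} = \left(U - 2\right) + U \left(-4\right)^{2} = \left(U - 2\right) + U 16 = \left(-2 + U\right) + 16 U = -2 + 17 U$)
$\left(-60 + q{\left(11 \right)}\right)^{2} = \left(-60 + \left(-2 + 17 \cdot 11\right)\right)^{2} = \left(-60 + \left(-2 + 187\right)\right)^{2} = \left(-60 + 185\right)^{2} = 125^{2} = 15625$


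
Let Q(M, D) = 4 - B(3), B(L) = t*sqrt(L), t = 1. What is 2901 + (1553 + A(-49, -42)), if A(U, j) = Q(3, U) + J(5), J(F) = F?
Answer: 4463 - sqrt(3) ≈ 4461.3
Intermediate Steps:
B(L) = sqrt(L) (B(L) = 1*sqrt(L) = sqrt(L))
Q(M, D) = 4 - sqrt(3)
A(U, j) = 9 - sqrt(3) (A(U, j) = (4 - sqrt(3)) + 5 = 9 - sqrt(3))
2901 + (1553 + A(-49, -42)) = 2901 + (1553 + (9 - sqrt(3))) = 2901 + (1562 - sqrt(3)) = 4463 - sqrt(3)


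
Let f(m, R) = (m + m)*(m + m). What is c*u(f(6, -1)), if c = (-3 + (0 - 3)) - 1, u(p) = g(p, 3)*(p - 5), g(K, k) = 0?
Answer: 0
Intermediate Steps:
f(m, R) = 4*m**2 (f(m, R) = (2*m)*(2*m) = 4*m**2)
u(p) = 0 (u(p) = 0*(p - 5) = 0*(-5 + p) = 0)
c = -7 (c = (-3 - 3) - 1 = -6 - 1 = -7)
c*u(f(6, -1)) = -7*0 = 0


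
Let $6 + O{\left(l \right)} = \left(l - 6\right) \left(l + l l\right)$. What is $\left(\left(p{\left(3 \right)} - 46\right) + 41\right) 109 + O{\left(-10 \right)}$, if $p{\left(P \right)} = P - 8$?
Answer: $-2536$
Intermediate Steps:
$p{\left(P \right)} = -8 + P$ ($p{\left(P \right)} = P - 8 = -8 + P$)
$O{\left(l \right)} = -6 + \left(-6 + l\right) \left(l + l^{2}\right)$ ($O{\left(l \right)} = -6 + \left(l - 6\right) \left(l + l l\right) = -6 + \left(-6 + l\right) \left(l + l^{2}\right)$)
$\left(\left(p{\left(3 \right)} - 46\right) + 41\right) 109 + O{\left(-10 \right)} = \left(\left(\left(-8 + 3\right) - 46\right) + 41\right) 109 - \left(-54 + 500 + 1000\right) = \left(\left(-5 - 46\right) + 41\right) 109 - 1446 = \left(-51 + 41\right) 109 - 1446 = \left(-10\right) 109 - 1446 = -1090 - 1446 = -2536$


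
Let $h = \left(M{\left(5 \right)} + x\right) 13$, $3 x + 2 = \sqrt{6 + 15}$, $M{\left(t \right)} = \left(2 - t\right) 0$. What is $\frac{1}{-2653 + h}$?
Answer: $- \frac{23955}{63756676} - \frac{39 \sqrt{21}}{63756676} \approx -0.00037853$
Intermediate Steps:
$M{\left(t \right)} = 0$
$x = - \frac{2}{3} + \frac{\sqrt{21}}{3}$ ($x = - \frac{2}{3} + \frac{\sqrt{6 + 15}}{3} = - \frac{2}{3} + \frac{\sqrt{21}}{3} \approx 0.86086$)
$h = - \frac{26}{3} + \frac{13 \sqrt{21}}{3}$ ($h = \left(0 - \left(\frac{2}{3} - \frac{\sqrt{21}}{3}\right)\right) 13 = \left(- \frac{2}{3} + \frac{\sqrt{21}}{3}\right) 13 = - \frac{26}{3} + \frac{13 \sqrt{21}}{3} \approx 11.191$)
$\frac{1}{-2653 + h} = \frac{1}{-2653 - \left(\frac{26}{3} - \frac{13 \sqrt{21}}{3}\right)} = \frac{1}{- \frac{7985}{3} + \frac{13 \sqrt{21}}{3}}$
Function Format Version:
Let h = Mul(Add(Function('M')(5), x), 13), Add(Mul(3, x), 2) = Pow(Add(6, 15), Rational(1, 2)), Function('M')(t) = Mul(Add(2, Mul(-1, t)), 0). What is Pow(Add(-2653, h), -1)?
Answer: Add(Rational(-23955, 63756676), Mul(Rational(-39, 63756676), Pow(21, Rational(1, 2)))) ≈ -0.00037853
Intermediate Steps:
Function('M')(t) = 0
x = Add(Rational(-2, 3), Mul(Rational(1, 3), Pow(21, Rational(1, 2)))) (x = Add(Rational(-2, 3), Mul(Rational(1, 3), Pow(Add(6, 15), Rational(1, 2)))) = Add(Rational(-2, 3), Mul(Rational(1, 3), Pow(21, Rational(1, 2)))) ≈ 0.86086)
h = Add(Rational(-26, 3), Mul(Rational(13, 3), Pow(21, Rational(1, 2)))) (h = Mul(Add(0, Add(Rational(-2, 3), Mul(Rational(1, 3), Pow(21, Rational(1, 2))))), 13) = Mul(Add(Rational(-2, 3), Mul(Rational(1, 3), Pow(21, Rational(1, 2)))), 13) = Add(Rational(-26, 3), Mul(Rational(13, 3), Pow(21, Rational(1, 2)))) ≈ 11.191)
Pow(Add(-2653, h), -1) = Pow(Add(-2653, Add(Rational(-26, 3), Mul(Rational(13, 3), Pow(21, Rational(1, 2))))), -1) = Pow(Add(Rational(-7985, 3), Mul(Rational(13, 3), Pow(21, Rational(1, 2)))), -1)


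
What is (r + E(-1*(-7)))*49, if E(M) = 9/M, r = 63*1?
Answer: 3150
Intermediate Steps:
r = 63
(r + E(-1*(-7)))*49 = (63 + 9/((-1*(-7))))*49 = (63 + 9/7)*49 = (450/7)*49 = 3150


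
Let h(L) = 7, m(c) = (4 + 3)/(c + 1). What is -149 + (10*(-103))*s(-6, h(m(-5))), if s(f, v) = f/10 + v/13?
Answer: -1113/13 ≈ -85.615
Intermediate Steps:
m(c) = 7/(1 + c)
s(f, v) = f/10 + v/13 (s(f, v) = f*(⅒) + v*(1/13) = f/10 + v/13)
-149 + (10*(-103))*s(-6, h(m(-5))) = -149 + (10*(-103))*((⅒)*(-6) + (1/13)*7) = -149 - 1030*(-⅗ + 7/13) = -149 - 1030*(-4/65) = -149 + 824/13 = -1113/13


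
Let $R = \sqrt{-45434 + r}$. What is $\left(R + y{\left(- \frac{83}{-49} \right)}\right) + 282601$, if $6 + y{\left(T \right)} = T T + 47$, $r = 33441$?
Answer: $\frac{678630331}{2401} + i \sqrt{11993} \approx 2.8265 \cdot 10^{5} + 109.51 i$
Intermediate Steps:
$R = i \sqrt{11993}$ ($R = \sqrt{-45434 + 33441} = \sqrt{-11993} = i \sqrt{11993} \approx 109.51 i$)
$y{\left(T \right)} = 41 + T^{2}$ ($y{\left(T \right)} = -6 + \left(T T + 47\right) = -6 + \left(T^{2} + 47\right) = -6 + \left(47 + T^{2}\right) = 41 + T^{2}$)
$\left(R + y{\left(- \frac{83}{-49} \right)}\right) + 282601 = \left(i \sqrt{11993} + \left(41 + \left(- \frac{83}{-49}\right)^{2}\right)\right) + 282601 = \left(i \sqrt{11993} + \left(41 + \left(\left(-83\right) \left(- \frac{1}{49}\right)\right)^{2}\right)\right) + 282601 = \left(i \sqrt{11993} + \left(41 + \left(\frac{83}{49}\right)^{2}\right)\right) + 282601 = \left(i \sqrt{11993} + \left(41 + \frac{6889}{2401}\right)\right) + 282601 = \left(i \sqrt{11993} + \frac{105330}{2401}\right) + 282601 = \left(\frac{105330}{2401} + i \sqrt{11993}\right) + 282601 = \frac{678630331}{2401} + i \sqrt{11993}$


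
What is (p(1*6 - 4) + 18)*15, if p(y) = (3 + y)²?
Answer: 645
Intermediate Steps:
(p(1*6 - 4) + 18)*15 = ((3 + (1*6 - 4))² + 18)*15 = ((3 + (6 - 4))² + 18)*15 = ((3 + 2)² + 18)*15 = (5² + 18)*15 = (25 + 18)*15 = 43*15 = 645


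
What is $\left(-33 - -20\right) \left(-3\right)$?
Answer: $39$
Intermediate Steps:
$\left(-33 - -20\right) \left(-3\right) = \left(-33 + 20\right) \left(-3\right) = \left(-13\right) \left(-3\right) = 39$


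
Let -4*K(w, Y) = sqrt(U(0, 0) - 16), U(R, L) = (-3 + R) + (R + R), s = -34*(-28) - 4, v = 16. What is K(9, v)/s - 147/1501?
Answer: -147/1501 - I*sqrt(19)/3792 ≈ -0.097935 - 0.0011495*I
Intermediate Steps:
s = 948 (s = 952 - 4 = 948)
U(R, L) = -3 + 3*R (U(R, L) = (-3 + R) + 2*R = -3 + 3*R)
K(w, Y) = -I*sqrt(19)/4 (K(w, Y) = -sqrt((-3 + 3*0) - 16)/4 = -sqrt((-3 + 0) - 16)/4 = -sqrt(-3 - 16)/4 = -I*sqrt(19)/4)
K(9, v)/s - 147/1501 = -I*sqrt(19)/4/948 - 147/1501 = -I*sqrt(19)/4*(1/948) - 147*1/1501 = -I*sqrt(19)/3792 - 147/1501 = -147/1501 - I*sqrt(19)/3792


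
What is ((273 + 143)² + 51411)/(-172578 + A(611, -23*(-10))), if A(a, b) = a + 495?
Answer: -224467/171472 ≈ -1.3091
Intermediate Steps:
A(a, b) = 495 + a
((273 + 143)² + 51411)/(-172578 + A(611, -23*(-10))) = ((273 + 143)² + 51411)/(-172578 + (495 + 611)) = (416² + 51411)/(-172578 + 1106) = (173056 + 51411)/(-171472) = 224467*(-1/171472) = -224467/171472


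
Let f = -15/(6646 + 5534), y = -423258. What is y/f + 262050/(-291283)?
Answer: 100109742069318/291283 ≈ 3.4369e+8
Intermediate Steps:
f = -1/812 (f = -15/12180 = (1/12180)*(-15) = -1/812 ≈ -0.0012315)
y/f + 262050/(-291283) = -423258/(-1/812) + 262050/(-291283) = -423258*(-812) + 262050*(-1/291283) = 343685496 - 262050/291283 = 100109742069318/291283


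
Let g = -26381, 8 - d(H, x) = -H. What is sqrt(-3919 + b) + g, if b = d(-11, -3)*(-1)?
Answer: -26381 + 2*I*sqrt(979) ≈ -26381.0 + 62.578*I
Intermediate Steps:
d(H, x) = 8 + H (d(H, x) = 8 - (-1)*H = 8 + H)
b = 3 (b = (8 - 11)*(-1) = -3*(-1) = 3)
sqrt(-3919 + b) + g = sqrt(-3919 + 3) - 26381 = sqrt(-3916) - 26381 = 2*I*sqrt(979) - 26381 = -26381 + 2*I*sqrt(979)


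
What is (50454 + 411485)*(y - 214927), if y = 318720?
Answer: 47946034627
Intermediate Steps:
(50454 + 411485)*(y - 214927) = (50454 + 411485)*(318720 - 214927) = 461939*103793 = 47946034627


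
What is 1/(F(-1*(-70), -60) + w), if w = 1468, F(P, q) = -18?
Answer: 1/1450 ≈ 0.00068966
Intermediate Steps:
1/(F(-1*(-70), -60) + w) = 1/(-18 + 1468) = 1/1450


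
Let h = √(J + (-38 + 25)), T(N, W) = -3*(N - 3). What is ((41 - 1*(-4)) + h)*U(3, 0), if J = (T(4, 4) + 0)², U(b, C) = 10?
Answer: 450 + 20*I ≈ 450.0 + 20.0*I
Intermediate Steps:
T(N, W) = 9 - 3*N (T(N, W) = -3*(-3 + N) = 9 - 3*N)
J = 9 (J = ((9 - 3*4) + 0)² = ((9 - 12) + 0)² = (-3 + 0)² = (-3)² = 9)
h = 2*I (h = √(9 + (-38 + 25)) = √(9 - 13) = √(-4) = 2*I ≈ 2.0*I)
((41 - 1*(-4)) + h)*U(3, 0) = ((41 - 1*(-4)) + 2*I)*10 = ((41 + 4) + 2*I)*10 = (45 + 2*I)*10 = 450 + 20*I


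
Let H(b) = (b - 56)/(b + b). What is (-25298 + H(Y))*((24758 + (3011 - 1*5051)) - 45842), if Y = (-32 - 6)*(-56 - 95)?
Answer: 1678306193646/2869 ≈ 5.8498e+8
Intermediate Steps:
Y = 5738 (Y = -38*(-151) = 5738)
H(b) = (-56 + b)/(2*b) (H(b) = (-56 + b)/((2*b)) = (-56 + b)*(1/(2*b)) = (-56 + b)/(2*b))
(-25298 + H(Y))*((24758 + (3011 - 1*5051)) - 45842) = (-25298 + (½)*(-56 + 5738)/5738)*((24758 + (3011 - 1*5051)) - 45842) = (-25298 + (½)*(1/5738)*5682)*((24758 + (3011 - 5051)) - 45842) = (-25298 + 2841/5738)*((24758 - 2040) - 45842) = -145157083*(22718 - 45842)/5738 = -145157083/5738*(-23124) = 1678306193646/2869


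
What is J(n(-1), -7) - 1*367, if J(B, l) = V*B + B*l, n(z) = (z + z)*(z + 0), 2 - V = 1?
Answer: -379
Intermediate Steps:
V = 1 (V = 2 - 1*1 = 2 - 1 = 1)
n(z) = 2*z² (n(z) = (2*z)*z = 2*z²)
J(B, l) = B + B*l (J(B, l) = 1*B + B*l = B + B*l)
J(n(-1), -7) - 1*367 = (2*(-1)²)*(1 - 7) - 1*367 = (2*1)*(-6) - 367 = 2*(-6) - 367 = -12 - 367 = -379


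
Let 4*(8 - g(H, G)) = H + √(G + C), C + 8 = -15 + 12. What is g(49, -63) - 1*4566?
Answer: -18281/4 - I*√74/4 ≈ -4570.3 - 2.1506*I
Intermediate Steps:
C = -11 (C = -8 + (-15 + 12) = -8 - 3 = -11)
g(H, G) = 8 - H/4 - √(-11 + G)/4 (g(H, G) = 8 - (H + √(G - 11))/4 = 8 - (H + √(-11 + G))/4 = 8 + (-H/4 - √(-11 + G)/4) = 8 - H/4 - √(-11 + G)/4)
g(49, -63) - 1*4566 = (8 - ¼*49 - √(-11 - 63)/4) - 1*4566 = (8 - 49/4 - I*√74/4) - 4566 = (-17/4 - I*√74/4) - 4566 = -18281/4 - I*√74/4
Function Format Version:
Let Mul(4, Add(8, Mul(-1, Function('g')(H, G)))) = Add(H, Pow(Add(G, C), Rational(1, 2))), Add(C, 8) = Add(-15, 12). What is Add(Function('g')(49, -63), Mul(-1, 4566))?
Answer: Add(Rational(-18281, 4), Mul(Rational(-1, 4), I, Pow(74, Rational(1, 2)))) ≈ Add(-4570.3, Mul(-2.1506, I))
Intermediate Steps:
C = -11 (C = Add(-8, Add(-15, 12)) = Add(-8, -3) = -11)
Function('g')(H, G) = Add(8, Mul(Rational(-1, 4), H), Mul(Rational(-1, 4), Pow(Add(-11, G), Rational(1, 2)))) (Function('g')(H, G) = Add(8, Mul(Rational(-1, 4), Add(H, Pow(Add(G, -11), Rational(1, 2))))) = Add(8, Mul(Rational(-1, 4), Add(H, Pow(Add(-11, G), Rational(1, 2))))) = Add(8, Add(Mul(Rational(-1, 4), H), Mul(Rational(-1, 4), Pow(Add(-11, G), Rational(1, 2))))) = Add(8, Mul(Rational(-1, 4), H), Mul(Rational(-1, 4), Pow(Add(-11, G), Rational(1, 2)))))
Add(Function('g')(49, -63), Mul(-1, 4566)) = Add(Add(8, Mul(Rational(-1, 4), 49), Mul(Rational(-1, 4), Pow(Add(-11, -63), Rational(1, 2)))), Mul(-1, 4566)) = Add(Add(8, Rational(-49, 4), Mul(Rational(-1, 4), Pow(-74, Rational(1, 2)))), -4566) = Add(Add(8, Rational(-49, 4), Mul(Rational(-1, 4), Mul(I, Pow(74, Rational(1, 2))))), -4566) = Add(Add(8, Rational(-49, 4), Mul(Rational(-1, 4), I, Pow(74, Rational(1, 2)))), -4566) = Add(Add(Rational(-17, 4), Mul(Rational(-1, 4), I, Pow(74, Rational(1, 2)))), -4566) = Add(Rational(-18281, 4), Mul(Rational(-1, 4), I, Pow(74, Rational(1, 2))))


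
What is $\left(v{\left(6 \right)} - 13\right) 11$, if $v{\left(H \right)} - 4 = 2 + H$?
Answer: $-11$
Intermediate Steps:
$v{\left(H \right)} = 6 + H$ ($v{\left(H \right)} = 4 + \left(2 + H\right) = 6 + H$)
$\left(v{\left(6 \right)} - 13\right) 11 = \left(\left(6 + 6\right) - 13\right) 11 = \left(12 - 13\right) 11 = \left(-1\right) 11 = -11$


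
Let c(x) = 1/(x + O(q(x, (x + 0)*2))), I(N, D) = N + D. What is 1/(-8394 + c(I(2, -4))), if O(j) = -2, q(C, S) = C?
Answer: -4/33577 ≈ -0.00011913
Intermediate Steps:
I(N, D) = D + N
c(x) = 1/(-2 + x) (c(x) = 1/(x - 2) = 1/(-2 + x))
1/(-8394 + c(I(2, -4))) = 1/(-8394 + 1/(-2 + (-4 + 2))) = 1/(-8394 + 1/(-2 - 2)) = 1/(-8394 + 1/(-4)) = 1/(-8394 - 1/4) = 1/(-33577/4) = -4/33577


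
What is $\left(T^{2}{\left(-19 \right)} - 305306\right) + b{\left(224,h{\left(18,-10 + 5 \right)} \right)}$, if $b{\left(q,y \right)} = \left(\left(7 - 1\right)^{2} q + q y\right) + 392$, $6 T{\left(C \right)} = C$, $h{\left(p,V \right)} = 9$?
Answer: $- \frac{10613663}{36} \approx -2.9482 \cdot 10^{5}$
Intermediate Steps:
$T{\left(C \right)} = \frac{C}{6}$
$b{\left(q,y \right)} = 392 + 36 q + q y$ ($b{\left(q,y \right)} = \left(6^{2} q + q y\right) + 392 = \left(36 q + q y\right) + 392 = 392 + 36 q + q y$)
$\left(T^{2}{\left(-19 \right)} - 305306\right) + b{\left(224,h{\left(18,-10 + 5 \right)} \right)} = \left(\left(\frac{1}{6} \left(-19\right)\right)^{2} - 305306\right) + \left(392 + 36 \cdot 224 + 224 \cdot 9\right) = \left(\left(- \frac{19}{6}\right)^{2} - 305306\right) + \left(392 + 8064 + 2016\right) = \left(\frac{361}{36} - 305306\right) + 10472 = - \frac{10990655}{36} + 10472 = - \frac{10613663}{36}$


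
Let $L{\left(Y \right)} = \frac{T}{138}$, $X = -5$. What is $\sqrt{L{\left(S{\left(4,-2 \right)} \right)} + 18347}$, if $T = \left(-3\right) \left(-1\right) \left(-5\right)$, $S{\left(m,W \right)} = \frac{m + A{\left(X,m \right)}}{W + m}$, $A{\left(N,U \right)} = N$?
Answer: $\frac{3 \sqrt{4313558}}{46} \approx 135.45$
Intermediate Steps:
$S{\left(m,W \right)} = \frac{-5 + m}{W + m}$ ($S{\left(m,W \right)} = \frac{m - 5}{W + m} = \frac{-5 + m}{W + m}$)
$T = -15$ ($T = 3 \left(-5\right) = -15$)
$L{\left(Y \right)} = - \frac{5}{46}$ ($L{\left(Y \right)} = - \frac{15}{138} = \left(-15\right) \frac{1}{138} = - \frac{5}{46}$)
$\sqrt{L{\left(S{\left(4,-2 \right)} \right)} + 18347} = \sqrt{- \frac{5}{46} + 18347} = \sqrt{\frac{843957}{46}} = \frac{3 \sqrt{4313558}}{46}$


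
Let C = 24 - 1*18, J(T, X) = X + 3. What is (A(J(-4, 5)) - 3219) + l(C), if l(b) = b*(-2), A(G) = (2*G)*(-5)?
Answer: -3311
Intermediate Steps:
J(T, X) = 3 + X
A(G) = -10*G
C = 6 (C = 24 - 18 = 6)
l(b) = -2*b
(A(J(-4, 5)) - 3219) + l(C) = (-10*(3 + 5) - 3219) - 2*6 = (-10*8 - 3219) - 12 = (-80 - 3219) - 12 = -3299 - 12 = -3311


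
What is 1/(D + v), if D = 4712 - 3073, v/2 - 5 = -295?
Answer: 1/1059 ≈ 0.00094429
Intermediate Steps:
v = -580 (v = 10 + 2*(-295) = 10 - 590 = -580)
D = 1639
1/(D + v) = 1/(1639 - 580) = 1/1059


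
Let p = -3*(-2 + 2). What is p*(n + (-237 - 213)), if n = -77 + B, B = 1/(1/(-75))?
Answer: 0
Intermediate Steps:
p = 0 (p = -3*0 = 0)
B = -75 (B = 1/(-1/75) = -75)
n = -152 (n = -77 - 75 = -152)
p*(n + (-237 - 213)) = 0*(-152 + (-237 - 213)) = 0*(-152 - 450) = 0*(-602) = 0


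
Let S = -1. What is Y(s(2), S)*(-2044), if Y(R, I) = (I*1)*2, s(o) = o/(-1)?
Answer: 4088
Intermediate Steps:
s(o) = -o (s(o) = o*(-1) = -o)
Y(R, I) = 2*I (Y(R, I) = I*2 = 2*I)
Y(s(2), S)*(-2044) = (2*(-1))*(-2044) = -2*(-2044) = 4088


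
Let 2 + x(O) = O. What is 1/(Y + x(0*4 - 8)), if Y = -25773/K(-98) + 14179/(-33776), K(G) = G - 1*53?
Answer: 5100176/817366059 ≈ 0.0062398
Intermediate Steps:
x(O) = -2 + O
K(G) = -53 + G (K(G) = G - 53 = -53 + G)
Y = 868367819/5100176 (Y = -25773/(-53 - 98) + 14179/(-33776) = -25773/(-151) + 14179*(-1/33776) = -25773*(-1/151) - 14179/33776 = 25773/151 - 14179/33776 = 868367819/5100176 ≈ 170.26)
1/(Y + x(0*4 - 8)) = 1/(868367819/5100176 + (-2 + (0*4 - 8))) = 1/(868367819/5100176 + (-2 + (0 - 8))) = 1/(868367819/5100176 + (-2 - 8)) = 1/(868367819/5100176 - 10) = 1/(817366059/5100176) = 5100176/817366059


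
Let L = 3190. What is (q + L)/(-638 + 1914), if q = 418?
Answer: 82/29 ≈ 2.8276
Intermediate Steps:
(q + L)/(-638 + 1914) = (418 + 3190)/(-638 + 1914) = 3608/1276 = 3608*(1/1276) = 82/29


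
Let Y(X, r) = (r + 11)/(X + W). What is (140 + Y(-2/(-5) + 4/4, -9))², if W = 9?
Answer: 13286025/676 ≈ 19654.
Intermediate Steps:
Y(X, r) = (11 + r)/(9 + X) (Y(X, r) = (r + 11)/(X + 9) = (11 + r)/(9 + X))
(140 + Y(-2/(-5) + 4/4, -9))² = (140 + (11 - 9)/(9 + (-2/(-5) + 4/4)))² = (140 + 2/(9 + (-2*(-⅕) + 4*(¼))))² = (140 + 2/(9 + (⅖ + 1)))² = (140 + 2/(9 + 7/5))² = (140 + 2/(52/5))² = (140 + (5/52)*2)² = (140 + 5/26)² = (3645/26)² = 13286025/676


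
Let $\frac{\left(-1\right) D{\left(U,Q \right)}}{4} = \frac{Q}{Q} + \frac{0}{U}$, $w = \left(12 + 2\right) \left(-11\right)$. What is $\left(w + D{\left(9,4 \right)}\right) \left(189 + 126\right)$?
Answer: $-49770$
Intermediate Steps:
$w = -154$ ($w = 14 \left(-11\right) = -154$)
$D{\left(U,Q \right)} = -4$ ($D{\left(U,Q \right)} = - 4 \left(\frac{Q}{Q} + \frac{0}{U}\right) = - 4 \left(1 + 0\right) = \left(-4\right) 1 = -4$)
$\left(w + D{\left(9,4 \right)}\right) \left(189 + 126\right) = \left(-154 - 4\right) \left(189 + 126\right) = \left(-158\right) 315 = -49770$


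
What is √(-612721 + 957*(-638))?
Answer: I*√1223287 ≈ 1106.0*I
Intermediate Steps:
√(-612721 + 957*(-638)) = √(-612721 - 610566) = √(-1223287) = I*√1223287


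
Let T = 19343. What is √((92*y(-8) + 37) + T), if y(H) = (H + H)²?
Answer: 2*√10733 ≈ 207.20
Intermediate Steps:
y(H) = 4*H² (y(H) = (2*H)² = 4*H²)
√((92*y(-8) + 37) + T) = √((92*(4*(-8)²) + 37) + 19343) = √((92*(4*64) + 37) + 19343) = √((92*256 + 37) + 19343) = √((23552 + 37) + 19343) = √(23589 + 19343) = √42932 = 2*√10733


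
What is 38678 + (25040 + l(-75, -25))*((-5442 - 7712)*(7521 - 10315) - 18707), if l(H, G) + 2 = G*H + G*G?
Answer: 1011569061800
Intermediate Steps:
l(H, G) = -2 + G² + G*H (l(H, G) = -2 + (G*H + G*G) = -2 + (G*H + G²) = -2 + (G² + G*H) = -2 + G² + G*H)
38678 + (25040 + l(-75, -25))*((-5442 - 7712)*(7521 - 10315) - 18707) = 38678 + (25040 + (-2 + (-25)² - 25*(-75)))*((-5442 - 7712)*(7521 - 10315) - 18707) = 38678 + (25040 + (-2 + 625 + 1875))*(-13154*(-2794) - 18707) = 38678 + (25040 + 2498)*(36752276 - 18707) = 38678 + 27538*36733569 = 38678 + 1011569023122 = 1011569061800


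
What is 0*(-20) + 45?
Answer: 45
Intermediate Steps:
0*(-20) + 45 = 0 + 45 = 45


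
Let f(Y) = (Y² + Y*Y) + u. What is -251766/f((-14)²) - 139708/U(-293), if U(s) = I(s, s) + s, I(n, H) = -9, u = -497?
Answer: 1764762808/3842195 ≈ 459.31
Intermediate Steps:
U(s) = -9 + s
f(Y) = -497 + 2*Y² (f(Y) = (Y² + Y*Y) - 497 = (Y² + Y²) - 497 = 2*Y² - 497 = -497 + 2*Y²)
-251766/f((-14)²) - 139708/U(-293) = -251766/(-497 + 2*((-14)²)²) - 139708/(-9 - 293) = -251766/(-497 + 2*196²) - 139708/(-302) = -251766/(-497 + 2*38416) - 139708*(-1/302) = -251766/(-497 + 76832) + 69854/151 = -251766/76335 + 69854/151 = -251766*1/76335 + 69854/151 = -83922/25445 + 69854/151 = 1764762808/3842195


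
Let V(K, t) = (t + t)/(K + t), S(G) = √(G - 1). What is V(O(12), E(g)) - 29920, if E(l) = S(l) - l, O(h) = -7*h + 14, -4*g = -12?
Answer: -22769058/761 - 20*√2/761 ≈ -29920.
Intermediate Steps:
g = 3 (g = -¼*(-12) = 3)
S(G) = √(-1 + G)
O(h) = 14 - 7*h
E(l) = √(-1 + l) - l
V(K, t) = 2*t/(K + t) (V(K, t) = (2*t)/(K + t) = 2*t/(K + t))
V(O(12), E(g)) - 29920 = 2*(√(-1 + 3) - 1*3)/((14 - 7*12) + (√(-1 + 3) - 1*3)) - 29920 = 2*(√2 - 3)/((14 - 84) + (√2 - 3)) - 29920 = 2*(-3 + √2)/(-70 + (-3 + √2)) - 29920 = 2*(-3 + √2)/(-73 + √2) - 29920 = -29920 + 2*(-3 + √2)/(-73 + √2)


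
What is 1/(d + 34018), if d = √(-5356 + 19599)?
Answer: 34018/1157210081 - √14243/1157210081 ≈ 2.9293e-5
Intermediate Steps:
d = √14243 ≈ 119.34
1/(d + 34018) = 1/(√14243 + 34018) = 1/(34018 + √14243)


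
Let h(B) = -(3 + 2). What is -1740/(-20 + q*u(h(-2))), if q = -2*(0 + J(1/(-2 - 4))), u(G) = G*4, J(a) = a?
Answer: 261/4 ≈ 65.250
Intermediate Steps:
h(B) = -5 (h(B) = -1*5 = -5)
u(G) = 4*G
q = ⅓ (q = -2*(0 + 1/(-2 - 4)) = -2*(0 + 1/(-6)) = -2*(0 - ⅙) = -2*(-⅙) = ⅓ ≈ 0.33333)
-1740/(-20 + q*u(h(-2))) = -1740/(-20 + (4*(-5))/3) = -1740/(-20 + (⅓)*(-20)) = -1740/(-20 - 20/3) = -1740/(-80/3) = -1740*(-3/80) = 261/4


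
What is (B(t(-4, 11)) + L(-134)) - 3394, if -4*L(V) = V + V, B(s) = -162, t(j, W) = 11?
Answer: -3489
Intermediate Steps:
L(V) = -V/2 (L(V) = -(V + V)/4 = -V/2)
(B(t(-4, 11)) + L(-134)) - 3394 = (-162 - 1/2*(-134)) - 3394 = (-162 + 67) - 3394 = -95 - 3394 = -3489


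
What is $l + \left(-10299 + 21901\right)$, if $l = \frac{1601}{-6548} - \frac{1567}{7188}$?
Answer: $\frac{34128115234}{2941689} \approx 11602.0$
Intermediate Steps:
$l = - \frac{1360544}{2941689}$ ($l = 1601 \left(- \frac{1}{6548}\right) - \frac{1567}{7188} = - \frac{1601}{6548} - \frac{1567}{7188} = - \frac{1360544}{2941689} \approx -0.4625$)
$l + \left(-10299 + 21901\right) = - \frac{1360544}{2941689} + \left(-10299 + 21901\right) = - \frac{1360544}{2941689} + 11602 = \frac{34128115234}{2941689}$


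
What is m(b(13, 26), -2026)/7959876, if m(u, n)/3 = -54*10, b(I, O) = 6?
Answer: -135/663323 ≈ -0.00020352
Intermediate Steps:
m(u, n) = -1620 (m(u, n) = 3*(-54*10) = 3*(-540) = -1620)
m(b(13, 26), -2026)/7959876 = -1620/7959876 = -1620*1/7959876 = -135/663323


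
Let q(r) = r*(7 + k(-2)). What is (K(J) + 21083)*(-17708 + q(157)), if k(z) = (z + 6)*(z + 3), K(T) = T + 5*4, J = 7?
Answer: -337358910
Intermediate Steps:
K(T) = 20 + T (K(T) = T + 20 = 20 + T)
k(z) = (3 + z)*(6 + z) (k(z) = (6 + z)*(3 + z) = (3 + z)*(6 + z))
q(r) = 11*r (q(r) = r*(7 + (18 + (-2)**2 + 9*(-2))) = r*(7 + (18 + 4 - 18)) = r*(7 + 4) = r*11 = 11*r)
(K(J) + 21083)*(-17708 + q(157)) = ((20 + 7) + 21083)*(-17708 + 11*157) = (27 + 21083)*(-17708 + 1727) = 21110*(-15981) = -337358910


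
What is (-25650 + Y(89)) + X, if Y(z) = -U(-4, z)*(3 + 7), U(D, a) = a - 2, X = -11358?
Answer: -37878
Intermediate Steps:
U(D, a) = -2 + a
Y(z) = 20 - 10*z (Y(z) = -(-2 + z)*(3 + 7) = -(-2 + z)*10 = -(-20 + 10*z) = 20 - 10*z)
(-25650 + Y(89)) + X = (-25650 + (20 - 10*89)) - 11358 = (-25650 + (20 - 890)) - 11358 = (-25650 - 870) - 11358 = -26520 - 11358 = -37878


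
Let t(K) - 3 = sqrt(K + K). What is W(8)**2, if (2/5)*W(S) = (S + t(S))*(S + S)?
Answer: 360000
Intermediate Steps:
t(K) = 3 + sqrt(2)*sqrt(K) (t(K) = 3 + sqrt(K + K) = 3 + sqrt(2*K) = 3 + sqrt(2)*sqrt(K))
W(S) = 5*S*(3 + S + sqrt(2)*sqrt(S)) (W(S) = 5*((S + (3 + sqrt(2)*sqrt(S)))*(S + S))/2 = 5*((3 + S + sqrt(2)*sqrt(S))*(2*S))/2 = 5*(2*S*(3 + S + sqrt(2)*sqrt(S)))/2 = 5*S*(3 + S + sqrt(2)*sqrt(S)))
W(8)**2 = (5*8*(3 + 8 + sqrt(2)*sqrt(8)))**2 = (5*8*(3 + 8 + sqrt(2)*(2*sqrt(2))))**2 = (5*8*(3 + 8 + 4))**2 = (5*8*15)**2 = 600**2 = 360000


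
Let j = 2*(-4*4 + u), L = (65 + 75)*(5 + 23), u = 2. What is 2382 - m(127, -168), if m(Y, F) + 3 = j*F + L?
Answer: -6239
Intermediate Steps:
L = 3920 (L = 140*28 = 3920)
j = -28 (j = 2*(-4*4 + 2) = 2*(-16 + 2) = 2*(-14) = -28)
m(Y, F) = 3917 - 28*F (m(Y, F) = -3 + (-28*F + 3920) = -3 + (3920 - 28*F) = 3917 - 28*F)
2382 - m(127, -168) = 2382 - (3917 - 28*(-168)) = 2382 - (3917 + 4704) = 2382 - 1*8621 = 2382 - 8621 = -6239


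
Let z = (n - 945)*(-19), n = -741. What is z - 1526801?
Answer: -1494767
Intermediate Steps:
z = 32034 (z = (-741 - 945)*(-19) = -1686*(-19) = 32034)
z - 1526801 = 32034 - 1526801 = -1494767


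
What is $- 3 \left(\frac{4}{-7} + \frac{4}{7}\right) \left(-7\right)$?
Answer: $0$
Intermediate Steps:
$- 3 \left(\frac{4}{-7} + \frac{4}{7}\right) \left(-7\right) = - 3 \left(4 \left(- \frac{1}{7}\right) + 4 \cdot \frac{1}{7}\right) \left(-7\right) = - 3 \left(- \frac{4}{7} + \frac{4}{7}\right) \left(-7\right) = \left(-3\right) 0 \left(-7\right) = 0 \left(-7\right) = 0$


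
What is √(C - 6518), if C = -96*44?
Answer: I*√10742 ≈ 103.64*I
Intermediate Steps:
C = -4224
√(C - 6518) = √(-4224 - 6518) = √(-10742) = I*√10742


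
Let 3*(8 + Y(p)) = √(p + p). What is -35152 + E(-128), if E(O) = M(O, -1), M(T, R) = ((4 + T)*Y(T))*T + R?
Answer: -162129 + 253952*I/3 ≈ -1.6213e+5 + 84651.0*I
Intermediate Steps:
Y(p) = -8 + √2*√p/3 (Y(p) = -8 + √(p + p)/3 = -8 + √(2*p)/3 = -8 + (√2*√p)/3 = -8 + √2*√p/3)
M(T, R) = R + T*(-8 + √2*√T/3)*(4 + T) (M(T, R) = ((4 + T)*(-8 + √2*√T/3))*T + R = ((-8 + √2*√T/3)*(4 + T))*T + R = T*(-8 + √2*√T/3)*(4 + T) + R = R + T*(-8 + √2*√T/3)*(4 + T))
E(O) = -1 + O²*(-24 + √2*√O)/3 + 4*O*(-24 + √2*√O)/3
-35152 + E(-128) = -35152 + (-1 + (⅓)*(-128)²*(-24 + √2*√(-128)) + (4/3)*(-128)*(-24 + √2*√(-128))) = -35152 + (-1 + (⅓)*16384*(-24 + √2*(8*I*√2)) + (4/3)*(-128)*(-24 + √2*(8*I*√2))) = -35152 + (-1 + (⅓)*16384*(-24 + 16*I) + (4/3)*(-128)*(-24 + 16*I)) = -35152 + (-1 + (-131072 + 262144*I/3) + (4096 - 8192*I/3)) = -35152 + (-126977 + 253952*I/3) = -162129 + 253952*I/3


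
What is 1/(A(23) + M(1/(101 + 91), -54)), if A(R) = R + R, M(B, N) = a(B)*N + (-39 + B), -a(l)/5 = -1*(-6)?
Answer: 192/312385 ≈ 0.00061463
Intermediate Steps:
a(l) = -30 (a(l) = -(-5)*(-6) = -5*6 = -30)
M(B, N) = -39 + B - 30*N (M(B, N) = -30*N + (-39 + B) = -39 + B - 30*N)
A(R) = 2*R
1/(A(23) + M(1/(101 + 91), -54)) = 1/(2*23 + (-39 + 1/(101 + 91) - 30*(-54))) = 1/(46 + (-39 + 1/192 + 1620)) = 1/(46 + 303553/192) = 1/(312385/192) = 192/312385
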